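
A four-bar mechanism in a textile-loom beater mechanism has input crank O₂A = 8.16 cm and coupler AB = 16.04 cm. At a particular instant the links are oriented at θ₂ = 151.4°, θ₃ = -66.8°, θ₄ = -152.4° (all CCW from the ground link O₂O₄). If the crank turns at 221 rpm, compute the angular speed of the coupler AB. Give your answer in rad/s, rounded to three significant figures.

9.81

ω₂ = 23.14 rad/s (from 221 rpm).
Differentiating the loop-closure r₂e^{iθ₂}+r₃e^{iθ₃}=r₁+r₄e^{iθ₄} gives r₂ω₂e^{iθ₂}+r₃ω₃e^{iθ₃}=r₄ω₄e^{iθ₄}.
Eliminating the other unknown: ω₃ = r₂ω₂ sin(θ₄−θ₂) / [r₃ sin(θ₃−θ₄)].
Numerator sine = +0.83098; denominator sine = +0.99705.
Result = 0.0816·23.14·(+0.83098) / (0.1604·(+0.99705)) = +9.8125 rad/s; magnitude 9.8125 rad/s.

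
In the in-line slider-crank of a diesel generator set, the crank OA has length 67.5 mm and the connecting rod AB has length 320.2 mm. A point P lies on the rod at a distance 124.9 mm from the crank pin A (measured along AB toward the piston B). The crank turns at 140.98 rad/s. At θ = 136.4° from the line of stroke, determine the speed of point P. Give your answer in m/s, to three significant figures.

7.46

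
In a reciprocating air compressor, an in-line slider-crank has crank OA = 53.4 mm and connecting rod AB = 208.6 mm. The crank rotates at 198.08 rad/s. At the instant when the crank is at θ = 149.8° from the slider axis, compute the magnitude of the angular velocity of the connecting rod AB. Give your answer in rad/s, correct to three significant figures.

44.2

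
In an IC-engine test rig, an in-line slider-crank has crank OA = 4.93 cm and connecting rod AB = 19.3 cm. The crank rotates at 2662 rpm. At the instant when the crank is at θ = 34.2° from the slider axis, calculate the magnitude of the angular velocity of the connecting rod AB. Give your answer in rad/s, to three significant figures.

ω = 278.8 rad/s (converted from 2662 rpm).
The rod makes angle φ with the slider axis where L sinφ = r sinθ; differentiating, L cosφ·φ̇ = r ω cosθ.
L cosφ = √(L² − r² sin²θ) = 0.191 m.
|ω_rod| = r ω |cosθ| / √(L² − r² sin²θ) = 0.0493·278.8·0.82708/0.191 = 59.511 rad/s.

59.5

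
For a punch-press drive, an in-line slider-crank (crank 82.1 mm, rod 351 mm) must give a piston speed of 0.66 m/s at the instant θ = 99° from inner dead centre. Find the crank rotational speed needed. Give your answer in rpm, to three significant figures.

80.8

For an in-line slider-crank, |v_piston| = rω|sinθ|·[1 + r cosθ/√(L² − r² sin²θ)].
With r = 0.0821 m, L = 0.351 m, θ = 99°: the bracketed kinematic factor |dx/dθ| = 0.07804 m.
ω = v/|dx/dθ| = 0.66/0.07804 = 8.4572 rad/s.
N = 60ω/(2π) = 80.761 rpm.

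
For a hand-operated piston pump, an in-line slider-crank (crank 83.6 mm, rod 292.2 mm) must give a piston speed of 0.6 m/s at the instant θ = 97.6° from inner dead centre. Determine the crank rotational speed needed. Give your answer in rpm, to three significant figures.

72.0

For an in-line slider-crank, |v_piston| = rω|sinθ|·[1 + r cosθ/√(L² − r² sin²θ)].
With r = 0.0836 m, L = 0.2922 m, θ = 97.6°: the bracketed kinematic factor |dx/dθ| = 0.079596 m.
ω = v/|dx/dθ| = 0.6/0.079596 = 7.5381 rad/s.
N = 60ω/(2π) = 71.983 rpm.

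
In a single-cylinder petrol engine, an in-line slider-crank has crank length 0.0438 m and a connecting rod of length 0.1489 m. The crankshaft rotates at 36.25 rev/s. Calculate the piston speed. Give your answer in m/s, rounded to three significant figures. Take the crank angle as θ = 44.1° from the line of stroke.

ω = 2π·36.2 = 227.8 rad/s
For an in-line slider-crank, x = r cosθ + √(L² − r² sin²θ), so v = −rω sinθ·[1 + r cosθ/√(L² − r² sin²θ)].
With r = 0.0438 m, L = 0.1489 m, θ = 44.1°: √(L² − r² sin²θ) = 0.14575 m.
v = −0.0438·227.8·0.69591·[1 + 0.0438·0.71813/0.14575] = -8.4408 m/s.
|v| = 8.4408 m/s.

8.44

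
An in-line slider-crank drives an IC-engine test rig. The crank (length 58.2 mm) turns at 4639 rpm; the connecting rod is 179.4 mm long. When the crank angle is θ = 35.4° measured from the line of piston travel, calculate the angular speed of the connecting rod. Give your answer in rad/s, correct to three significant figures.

131

ω = 485.8 rad/s (converted from 4639 rpm).
The rod makes angle φ with the slider axis where L sinφ = r sinθ; differentiating, L cosφ·φ̇ = r ω cosθ.
L cosφ = √(L² − r² sin²θ) = 0.1762 m.
|ω_rod| = r ω |cosθ| / √(L² − r² sin²θ) = 0.0582·485.8·0.81513/0.1762 = 130.79 rad/s.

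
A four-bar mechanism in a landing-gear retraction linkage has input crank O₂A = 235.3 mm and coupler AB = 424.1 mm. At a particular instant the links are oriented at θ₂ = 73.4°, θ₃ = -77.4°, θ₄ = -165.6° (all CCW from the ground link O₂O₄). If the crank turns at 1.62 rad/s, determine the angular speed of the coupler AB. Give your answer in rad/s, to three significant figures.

ω₂ = 1.62 rad/s
Differentiating the loop-closure r₂e^{iθ₂}+r₃e^{iθ₃}=r₁+r₄e^{iθ₄} gives r₂ω₂e^{iθ₂}+r₃ω₃e^{iθ₃}=r₄ω₄e^{iθ₄}.
Eliminating the other unknown: ω₃ = r₂ω₂ sin(θ₄−θ₂) / [r₃ sin(θ₃−θ₄)].
Numerator sine = +0.85717; denominator sine = +0.99951.
Result = 0.2353·1.62·(+0.85717) / (0.4241·(+0.99951)) = +0.77081 rad/s; magnitude 0.77081 rad/s.

0.771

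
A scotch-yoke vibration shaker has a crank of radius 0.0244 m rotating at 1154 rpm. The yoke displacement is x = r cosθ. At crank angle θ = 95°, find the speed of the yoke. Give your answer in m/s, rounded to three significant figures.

2.94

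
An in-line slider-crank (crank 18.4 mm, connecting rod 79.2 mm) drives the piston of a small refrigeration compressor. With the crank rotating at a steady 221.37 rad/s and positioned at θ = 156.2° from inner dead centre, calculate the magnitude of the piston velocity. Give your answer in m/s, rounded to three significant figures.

ω = 221.4 rad/s
For an in-line slider-crank, x = r cosθ + √(L² − r² sin²θ), so v = −rω sinθ·[1 + r cosθ/√(L² − r² sin²θ)].
With r = 0.0184 m, L = 0.0792 m, θ = 156.2°: √(L² − r² sin²θ) = 0.078851 m.
v = −0.0184·221.4·0.40355·[1 + 0.0184·-0.91496/0.078851] = -1.2928 m/s.
|v| = 1.2928 m/s.

1.29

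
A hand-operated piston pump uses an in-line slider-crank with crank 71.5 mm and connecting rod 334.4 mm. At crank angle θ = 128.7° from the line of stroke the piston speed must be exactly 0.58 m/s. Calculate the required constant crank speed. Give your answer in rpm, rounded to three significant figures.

115

For an in-line slider-crank, |v_piston| = rω|sinθ|·[1 + r cosθ/√(L² − r² sin²θ)].
With r = 0.0715 m, L = 0.3344 m, θ = 128.7°: the bracketed kinematic factor |dx/dθ| = 0.048235 m.
ω = v/|dx/dθ| = 0.58/0.048235 = 12.024 rad/s.
N = 60ω/(2π) = 114.83 rpm.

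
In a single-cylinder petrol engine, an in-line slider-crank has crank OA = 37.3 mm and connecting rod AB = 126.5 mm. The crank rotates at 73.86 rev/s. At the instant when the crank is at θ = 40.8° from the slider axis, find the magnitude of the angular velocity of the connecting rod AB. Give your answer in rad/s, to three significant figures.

106

ω = 464.1 rad/s (converted from 73.86 rev/s).
The rod makes angle φ with the slider axis where L sinφ = r sinθ; differentiating, L cosφ·φ̇ = r ω cosθ.
L cosφ = √(L² − r² sin²θ) = 0.12413 m.
|ω_rod| = r ω |cosθ| / √(L² − r² sin²θ) = 0.0373·464.1·0.75700/0.12413 = 105.56 rad/s.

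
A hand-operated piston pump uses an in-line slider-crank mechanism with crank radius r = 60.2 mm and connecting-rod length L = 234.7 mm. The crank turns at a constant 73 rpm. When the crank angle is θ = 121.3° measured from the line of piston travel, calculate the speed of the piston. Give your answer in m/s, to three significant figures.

ω = 2π·73/60 = 7.645 rad/s
For an in-line slider-crank, x = r cosθ + √(L² − r² sin²θ), so v = −rω sinθ·[1 + r cosθ/√(L² − r² sin²θ)].
With r = 0.0602 m, L = 0.2347 m, θ = 121.3°: √(L² − r² sin²θ) = 0.22899 m.
v = −0.0602·7.645·0.85446·[1 + 0.0602·-0.51952/0.22899] = -0.33952 m/s.
|v| = 0.33952 m/s.

0.340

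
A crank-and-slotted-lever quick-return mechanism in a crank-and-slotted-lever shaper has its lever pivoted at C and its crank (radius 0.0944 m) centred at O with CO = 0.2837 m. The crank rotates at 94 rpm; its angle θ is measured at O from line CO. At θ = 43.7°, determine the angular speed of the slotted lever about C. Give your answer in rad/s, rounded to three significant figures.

ω = 9.844 rad/s (from 94 rpm).
Crank pin A relative to C: A = (d + r cosθ, r sinθ); lever angle φ = atan2(r sinθ, d + r cosθ).
Differentiating tanφ: φ̇ = rω(d cosθ + r)/(d² + r² + 2dr cosθ).
d² + r² + 2dr cosθ = |CA|² = 0.128121 m²;  d cosθ + r = +0.29951 m.
|ω_lever| = |0.0944·9.844·+0.29951| / 0.128121 = 2.1723 rad/s.

2.17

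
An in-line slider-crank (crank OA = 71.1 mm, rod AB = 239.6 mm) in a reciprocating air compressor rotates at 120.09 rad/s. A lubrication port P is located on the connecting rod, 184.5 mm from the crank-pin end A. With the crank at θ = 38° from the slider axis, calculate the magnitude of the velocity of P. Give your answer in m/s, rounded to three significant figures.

6.41

ω = 120.1 rad/s.  Crank-pin speed |V_A| = rω = 8.5384 m/s, perpendicular to OA.
Rod angle: sinφ = −(r/L) sinθ ⇒ φ = -10.527°; ω_rod = −rω cosθ/√(L²−r²sin²θ) = -28.562 rad/s.
V_P = V_A + ω_rod × AP, with AP = 0.1845 m along the rod.
Components: V_Px = −rω sinθ − a·ω_rod·sinφ = -6.2195 m/s;  V_Py = rω cosθ + a·ω_rod·cosφ = +1.5473 m/s.
|V_P| = √(V_Px² + V_Py²) = 6.4091 m/s.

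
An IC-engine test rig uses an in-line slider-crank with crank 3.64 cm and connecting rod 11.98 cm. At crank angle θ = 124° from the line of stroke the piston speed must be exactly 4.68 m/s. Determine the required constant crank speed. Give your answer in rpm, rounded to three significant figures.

For an in-line slider-crank, |v_piston| = rω|sinθ|·[1 + r cosθ/√(L² − r² sin²θ)].
With r = 0.0364 m, L = 0.1198 m, θ = 124°: the bracketed kinematic factor |dx/dθ| = 0.024879 m.
ω = v/|dx/dθ| = 4.68/0.024879 = 188.11 rad/s.
N = 60ω/(2π) = 1796.3 rpm.

1800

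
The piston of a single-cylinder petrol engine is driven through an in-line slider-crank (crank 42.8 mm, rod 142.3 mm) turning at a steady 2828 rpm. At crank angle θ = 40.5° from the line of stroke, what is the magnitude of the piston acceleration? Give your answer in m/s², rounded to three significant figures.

ω = 2π·2828/60 = 296.1 rad/s
x(θ) = r cosθ + √(L² − r² sin²θ); with ω constant, a = ω²·d²x/dθ².
d²x/dθ² = −r cosθ − r²(cos2θ)/√u − r⁴ sin²2θ/(4u^{3/2}),  u = L² − r² sin²θ = 0.0194767 m².
Substituting r = 0.0428 m, L = 0.1423 m, θ = 40.5°: d²x/dθ² = -0.0349 m.
a = ω²·d²x/dθ² = (296.1)²·(-0.0349) = -3060.8 m/s²;  |a| = 3060.8 m/s².

3060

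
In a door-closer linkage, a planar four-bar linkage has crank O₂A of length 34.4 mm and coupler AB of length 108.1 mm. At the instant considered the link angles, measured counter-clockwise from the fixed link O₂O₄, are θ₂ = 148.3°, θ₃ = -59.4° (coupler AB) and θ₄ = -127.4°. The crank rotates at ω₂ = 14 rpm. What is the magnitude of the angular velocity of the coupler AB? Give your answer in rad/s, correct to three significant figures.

0.501

ω₂ = 1.466 rad/s (from 14 rpm).
Differentiating the loop-closure r₂e^{iθ₂}+r₃e^{iθ₃}=r₁+r₄e^{iθ₄} gives r₂ω₂e^{iθ₂}+r₃ω₃e^{iθ₃}=r₄ω₄e^{iθ₄}.
Eliminating the other unknown: ω₃ = r₂ω₂ sin(θ₄−θ₂) / [r₃ sin(θ₃−θ₄)].
Numerator sine = +0.99506; denominator sine = +0.92718.
Result = 0.0344·1.466·(+0.99506) / (0.1081·(+0.92718)) = +0.50069 rad/s; magnitude 0.50069 rad/s.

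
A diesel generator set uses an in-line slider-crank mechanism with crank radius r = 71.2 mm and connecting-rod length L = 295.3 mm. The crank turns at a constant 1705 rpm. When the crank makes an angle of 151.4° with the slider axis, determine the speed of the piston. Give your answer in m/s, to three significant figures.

ω = 2π·1705/60 = 178.5 rad/s
For an in-line slider-crank, x = r cosθ + √(L² − r² sin²θ), so v = −rω sinθ·[1 + r cosθ/√(L² − r² sin²θ)].
With r = 0.0712 m, L = 0.2953 m, θ = 151.4°: √(L² − r² sin²θ) = 0.29333 m.
v = −0.0712·178.5·0.47869·[1 + 0.0712·-0.87798/0.29333] = -4.7885 m/s.
|v| = 4.7885 m/s.

4.79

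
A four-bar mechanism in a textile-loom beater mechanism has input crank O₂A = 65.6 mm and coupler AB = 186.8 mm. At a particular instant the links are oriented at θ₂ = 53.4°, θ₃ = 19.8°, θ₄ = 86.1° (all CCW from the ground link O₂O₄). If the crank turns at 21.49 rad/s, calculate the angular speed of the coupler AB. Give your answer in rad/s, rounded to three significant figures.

4.45

ω₂ = 21.49 rad/s
Differentiating the loop-closure r₂e^{iθ₂}+r₃e^{iθ₃}=r₁+r₄e^{iθ₄} gives r₂ω₂e^{iθ₂}+r₃ω₃e^{iθ₃}=r₄ω₄e^{iθ₄}.
Eliminating the other unknown: ω₃ = r₂ω₂ sin(θ₄−θ₂) / [r₃ sin(θ₃−θ₄)].
Numerator sine = +0.54024; denominator sine = -0.91566.
Result = 0.0656·21.49·(+0.54024) / (0.1868·(-0.91566)) = -4.4526 rad/s; magnitude 4.4526 rad/s.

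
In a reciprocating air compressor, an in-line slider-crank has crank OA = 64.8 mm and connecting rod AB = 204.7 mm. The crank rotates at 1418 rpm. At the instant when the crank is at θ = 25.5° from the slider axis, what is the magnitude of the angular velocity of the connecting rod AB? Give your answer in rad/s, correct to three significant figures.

ω = 148.5 rad/s (converted from 1418 rpm).
The rod makes angle φ with the slider axis where L sinφ = r sinθ; differentiating, L cosφ·φ̇ = r ω cosθ.
L cosφ = √(L² − r² sin²θ) = 0.20279 m.
|ω_rod| = r ω |cosθ| / √(L² − r² sin²θ) = 0.0648·148.5·0.90259/0.20279 = 42.827 rad/s.

42.8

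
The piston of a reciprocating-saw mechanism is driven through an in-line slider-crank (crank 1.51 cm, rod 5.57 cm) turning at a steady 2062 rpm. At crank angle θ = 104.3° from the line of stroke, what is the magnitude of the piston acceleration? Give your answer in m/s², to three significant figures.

347

ω = 2π·2062/60 = 215.9 rad/s
x(θ) = r cosθ + √(L² − r² sin²θ); with ω constant, a = ω²·d²x/dθ².
d²x/dθ² = −r cosθ − r²(cos2θ)/√u − r⁴ sin²2θ/(4u^{3/2}),  u = L² − r² sin²θ = 0.00288839 m².
Substituting r = 0.0151 m, L = 0.0557 m, θ = 104.3°: d²x/dθ² = +0.0074354 m.
a = ω²·d²x/dθ² = (215.9)²·(+0.0074354) = +346.69 m/s²;  |a| = 346.69 m/s².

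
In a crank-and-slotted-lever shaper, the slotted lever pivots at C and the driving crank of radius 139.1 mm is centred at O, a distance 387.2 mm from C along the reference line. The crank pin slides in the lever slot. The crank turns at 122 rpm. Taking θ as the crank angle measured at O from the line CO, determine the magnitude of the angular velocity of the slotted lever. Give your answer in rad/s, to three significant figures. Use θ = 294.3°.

ω = 12.78 rad/s (from 122 rpm).
Crank pin A relative to C: A = (d + r cosθ, r sinθ); lever angle φ = atan2(r sinθ, d + r cosθ).
Differentiating tanφ: φ̇ = rω(d cosθ + r)/(d² + r² + 2dr cosθ).
d² + r² + 2dr cosθ = |CA|² = 0.213601 m²;  d cosθ + r = +0.29844 m.
|ω_lever| = |0.1391·12.78·+0.29844| / 0.213601 = 2.4829 rad/s.

2.48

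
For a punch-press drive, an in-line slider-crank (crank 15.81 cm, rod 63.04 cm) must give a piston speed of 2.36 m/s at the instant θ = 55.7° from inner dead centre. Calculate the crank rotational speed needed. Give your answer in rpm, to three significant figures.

For an in-line slider-crank, |v_piston| = rω|sinθ|·[1 + r cosθ/√(L² − r² sin²θ)].
With r = 0.1581 m, L = 0.6304 m, θ = 55.7°: the bracketed kinematic factor |dx/dθ| = 0.14947 m.
ω = v/|dx/dθ| = 2.36/0.14947 = 15.789 rad/s.
N = 60ω/(2π) = 150.77 rpm.

151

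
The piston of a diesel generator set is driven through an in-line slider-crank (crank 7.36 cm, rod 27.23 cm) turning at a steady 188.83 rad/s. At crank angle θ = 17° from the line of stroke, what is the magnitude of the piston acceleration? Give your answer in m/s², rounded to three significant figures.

3100

ω = 188.8 rad/s
x(θ) = r cosθ + √(L² − r² sin²θ); with ω constant, a = ω²·d²x/dθ².
d²x/dθ² = −r cosθ − r²(cos2θ)/√u − r⁴ sin²2θ/(4u^{3/2}),  u = L² − r² sin²θ = 0.0736842 m².
Substituting r = 0.0736 m, L = 0.2723 m, θ = 17°: d²x/dθ² = -0.087043 m.
a = ω²·d²x/dθ² = (188.8)²·(-0.087043) = -3103.7 m/s²;  |a| = 3103.7 m/s².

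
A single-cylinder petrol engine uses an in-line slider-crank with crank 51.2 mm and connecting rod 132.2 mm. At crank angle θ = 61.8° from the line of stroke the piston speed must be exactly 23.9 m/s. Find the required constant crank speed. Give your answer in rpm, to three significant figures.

For an in-line slider-crank, |v_piston| = rω|sinθ|·[1 + r cosθ/√(L² − r² sin²θ)].
With r = 0.0512 m, L = 0.1322 m, θ = 61.8°: the bracketed kinematic factor |dx/dθ| = 0.053908 m.
ω = v/|dx/dθ| = 23.9/0.053908 = 443.34 rad/s.
N = 60ω/(2π) = 4233.6 rpm.

4230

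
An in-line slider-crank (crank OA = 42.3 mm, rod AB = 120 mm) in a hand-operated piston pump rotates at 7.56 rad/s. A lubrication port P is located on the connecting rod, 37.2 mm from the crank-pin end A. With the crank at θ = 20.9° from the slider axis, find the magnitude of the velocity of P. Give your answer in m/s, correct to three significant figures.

0.242

ω = 7.56 rad/s.  Crank-pin speed |V_A| = rω = 0.31979 m/s, perpendicular to OA.
Rod angle: sinφ = −(r/L) sinθ ⇒ φ = -7.224°; ω_rod = −rω cosθ/√(L²−r²sin²θ) = -2.5095 rad/s.
V_P = V_A + ω_rod × AP, with AP = 0.0372 m along the rod.
Components: V_Px = −rω sinθ − a·ω_rod·sinφ = -0.12582 m/s;  V_Py = rω cosθ + a·ω_rod·cosφ = +0.20614 m/s.
|V_P| = √(V_Px² + V_Py²) = 0.2415 m/s.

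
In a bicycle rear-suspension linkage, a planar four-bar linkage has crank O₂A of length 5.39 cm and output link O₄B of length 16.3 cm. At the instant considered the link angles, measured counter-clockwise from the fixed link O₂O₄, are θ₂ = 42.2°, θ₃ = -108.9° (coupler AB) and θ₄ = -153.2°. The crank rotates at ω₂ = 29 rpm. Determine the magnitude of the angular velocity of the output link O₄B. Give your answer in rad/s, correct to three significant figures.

ω₂ = 3.037 rad/s (from 29 rpm).
Differentiating the loop-closure r₂e^{iθ₂}+r₃e^{iθ₃}=r₁+r₄e^{iθ₄} gives r₂ω₂e^{iθ₂}+r₃ω₃e^{iθ₃}=r₄ω₄e^{iθ₄}.
Eliminating the other unknown: ω₄ = r₂ω₂ sin(θ₂−θ₃) / [r₄ sin(θ₄−θ₃)].
Numerator sine = +0.48328; denominator sine = -0.69842.
Result = 0.0539·3.037·(+0.48328) / (0.163·(-0.69842)) = -0.69489 rad/s; magnitude 0.69489 rad/s.

0.695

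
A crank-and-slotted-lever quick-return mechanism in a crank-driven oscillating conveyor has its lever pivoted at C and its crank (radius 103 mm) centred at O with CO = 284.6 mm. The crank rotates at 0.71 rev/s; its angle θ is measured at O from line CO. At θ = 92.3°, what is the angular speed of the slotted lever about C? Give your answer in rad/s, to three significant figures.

0.471

ω = 4.461 rad/s (from 0.71 rev/s).
Crank pin A relative to C: A = (d + r cosθ, r sinθ); lever angle φ = atan2(r sinθ, d + r cosθ).
Differentiating tanφ: φ̇ = rω(d cosθ + r)/(d² + r² + 2dr cosθ).
d² + r² + 2dr cosθ = |CA|² = 0.0892533 m²;  d cosθ + r = +0.091578 m.
|ω_lever| = |0.103·4.461·+0.091578| / 0.0892533 = 0.47146 rad/s.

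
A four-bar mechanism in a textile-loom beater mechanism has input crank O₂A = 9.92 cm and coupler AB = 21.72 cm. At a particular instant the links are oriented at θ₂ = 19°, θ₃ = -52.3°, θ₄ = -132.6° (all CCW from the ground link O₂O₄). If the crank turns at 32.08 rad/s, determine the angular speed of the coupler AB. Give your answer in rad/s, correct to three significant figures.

ω₂ = 32.08 rad/s
Differentiating the loop-closure r₂e^{iθ₂}+r₃e^{iθ₃}=r₁+r₄e^{iθ₄} gives r₂ω₂e^{iθ₂}+r₃ω₃e^{iθ₃}=r₄ω₄e^{iθ₄}.
Eliminating the other unknown: ω₃ = r₂ω₂ sin(θ₄−θ₂) / [r₃ sin(θ₃−θ₄)].
Numerator sine = -0.47562; denominator sine = +0.98570.
Result = 0.0992·32.08·(-0.47562) / (0.2172·(+0.98570)) = -7.0697 rad/s; magnitude 7.0697 rad/s.

7.07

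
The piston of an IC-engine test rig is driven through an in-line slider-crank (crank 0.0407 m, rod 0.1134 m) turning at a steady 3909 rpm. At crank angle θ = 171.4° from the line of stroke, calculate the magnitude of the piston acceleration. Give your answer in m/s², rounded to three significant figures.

4390

ω = 2π·3909/60 = 409.3 rad/s
x(θ) = r cosθ + √(L² − r² sin²θ); with ω constant, a = ω²·d²x/dθ².
d²x/dθ² = −r cosθ − r²(cos2θ)/√u − r⁴ sin²2θ/(4u^{3/2}),  u = L² − r² sin²θ = 0.0128225 m².
Substituting r = 0.0407 m, L = 0.1134 m, θ = 171.4°: d²x/dθ² = +0.026227 m.
a = ω²·d²x/dθ² = (409.3)²·(+0.026227) = +4394.7 m/s²;  |a| = 4394.7 m/s².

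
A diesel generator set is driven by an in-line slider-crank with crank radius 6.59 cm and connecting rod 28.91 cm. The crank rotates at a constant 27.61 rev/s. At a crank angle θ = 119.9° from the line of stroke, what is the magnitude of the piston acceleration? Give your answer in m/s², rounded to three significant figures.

ω = 2π·27.6 = 173.5 rad/s
x(θ) = r cosθ + √(L² − r² sin²θ); with ω constant, a = ω²·d²x/dθ².
d²x/dθ² = −r cosθ − r²(cos2θ)/√u − r⁴ sin²2θ/(4u^{3/2}),  u = L² − r² sin²θ = 0.0803151 m².
Substituting r = 0.0659 m, L = 0.2891 m, θ = 119.9°: d²x/dθ² = +0.040404 m.
a = ω²·d²x/dθ² = (173.5)²·(+0.040404) = +1215.9 m/s²;  |a| = 1215.9 m/s².

1220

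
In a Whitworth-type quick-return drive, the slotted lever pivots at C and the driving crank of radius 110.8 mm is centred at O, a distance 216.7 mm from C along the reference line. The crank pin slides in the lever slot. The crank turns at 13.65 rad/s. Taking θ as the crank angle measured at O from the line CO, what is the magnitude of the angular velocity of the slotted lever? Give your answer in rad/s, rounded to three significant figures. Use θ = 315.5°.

4.29

ω = 13.65 rad/s
Crank pin A relative to C: A = (d + r cosθ, r sinθ); lever angle φ = atan2(r sinθ, d + r cosθ).
Differentiating tanφ: φ̇ = rω(d cosθ + r)/(d² + r² + 2dr cosθ).
d² + r² + 2dr cosθ = |CA|² = 0.0934863 m²;  d cosθ + r = +0.26536 m.
|ω_lever| = |0.1108·13.65·+0.26536| / 0.0934863 = 4.293 rad/s.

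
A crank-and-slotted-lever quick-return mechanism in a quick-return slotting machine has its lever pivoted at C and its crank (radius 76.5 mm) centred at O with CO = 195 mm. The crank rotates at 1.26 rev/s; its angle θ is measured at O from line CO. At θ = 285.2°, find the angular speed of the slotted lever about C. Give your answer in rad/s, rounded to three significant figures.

ω = 7.917 rad/s (from 1.26 rev/s).
Crank pin A relative to C: A = (d + r cosθ, r sinθ); lever angle φ = atan2(r sinθ, d + r cosθ).
Differentiating tanφ: φ̇ = rω(d cosθ + r)/(d² + r² + 2dr cosθ).
d² + r² + 2dr cosθ = |CA|² = 0.0516997 m²;  d cosθ + r = +0.12763 m.
|ω_lever| = |0.0765·7.917·+0.12763| / 0.0516997 = 1.4951 rad/s.

1.50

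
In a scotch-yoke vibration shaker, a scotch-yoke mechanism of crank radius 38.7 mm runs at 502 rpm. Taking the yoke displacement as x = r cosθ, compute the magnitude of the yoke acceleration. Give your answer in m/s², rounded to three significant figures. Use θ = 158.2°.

99.3

ω = 52.57 rad/s (from 502 rpm).
x = r cosθ ⇒ ẍ = −rω² cosθ (ω constant).
|a| = rω²|cosθ| = 0.0387·(52.57)²·|cos 158.2°| = 99.3 m/s².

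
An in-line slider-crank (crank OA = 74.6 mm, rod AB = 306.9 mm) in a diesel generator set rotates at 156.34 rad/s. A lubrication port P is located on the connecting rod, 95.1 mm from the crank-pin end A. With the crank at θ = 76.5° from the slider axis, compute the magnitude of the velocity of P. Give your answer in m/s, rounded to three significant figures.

11.7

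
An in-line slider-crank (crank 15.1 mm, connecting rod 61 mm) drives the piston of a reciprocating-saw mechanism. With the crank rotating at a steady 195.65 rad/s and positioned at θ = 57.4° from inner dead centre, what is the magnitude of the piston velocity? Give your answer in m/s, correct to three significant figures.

2.83

ω = 195.7 rad/s
For an in-line slider-crank, x = r cosθ + √(L² − r² sin²θ), so v = −rω sinθ·[1 + r cosθ/√(L² − r² sin²θ)].
With r = 0.0151 m, L = 0.061 m, θ = 57.4°: √(L² − r² sin²θ) = 0.059659 m.
v = −0.0151·195.7·0.84245·[1 + 0.0151·0.53877/0.059659] = -2.8283 m/s.
|v| = 2.8283 m/s.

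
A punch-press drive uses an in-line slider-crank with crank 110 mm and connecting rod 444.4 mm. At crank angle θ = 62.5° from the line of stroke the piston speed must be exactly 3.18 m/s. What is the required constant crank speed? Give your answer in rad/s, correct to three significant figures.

29.2

For an in-line slider-crank, |v_piston| = rω|sinθ|·[1 + r cosθ/√(L² − r² sin²θ)].
With r = 0.11 m, L = 0.4444 m, θ = 62.5°: the bracketed kinematic factor |dx/dθ| = 0.109 m.
ω = v/|dx/dθ| = 3.18/0.109 = 29.174 rad/s.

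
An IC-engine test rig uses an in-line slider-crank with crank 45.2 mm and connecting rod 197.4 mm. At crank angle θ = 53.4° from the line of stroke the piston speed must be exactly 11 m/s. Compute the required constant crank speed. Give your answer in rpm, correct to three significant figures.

2540

For an in-line slider-crank, |v_piston| = rω|sinθ|·[1 + r cosθ/√(L² − r² sin²θ)].
With r = 0.0452 m, L = 0.1974 m, θ = 53.4°: the bracketed kinematic factor |dx/dθ| = 0.041327 m.
ω = v/|dx/dθ| = 11/0.041327 = 266.17 rad/s.
N = 60ω/(2π) = 2541.7 rpm.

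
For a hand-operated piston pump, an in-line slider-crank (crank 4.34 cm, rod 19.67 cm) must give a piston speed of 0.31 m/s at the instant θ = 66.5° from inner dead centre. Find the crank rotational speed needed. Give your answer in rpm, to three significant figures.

68.2

For an in-line slider-crank, |v_piston| = rω|sinθ|·[1 + r cosθ/√(L² − r² sin²θ)].
With r = 0.0434 m, L = 0.1967 m, θ = 66.5°: the bracketed kinematic factor |dx/dθ| = 0.043376 m.
ω = v/|dx/dθ| = 0.31/0.043376 = 7.1468 rad/s.
N = 60ω/(2π) = 68.247 rpm.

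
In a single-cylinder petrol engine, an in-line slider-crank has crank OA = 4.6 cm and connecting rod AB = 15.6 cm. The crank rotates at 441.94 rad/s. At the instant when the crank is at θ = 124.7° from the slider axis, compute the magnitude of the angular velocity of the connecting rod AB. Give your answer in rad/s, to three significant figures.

76.5

ω = 441.9 rad/s
The rod makes angle φ with the slider axis where L sinφ = r sinθ; differentiating, L cosφ·φ̇ = r ω cosθ.
L cosφ = √(L² − r² sin²θ) = 0.15135 m.
|ω_rod| = r ω |cosθ| / √(L² − r² sin²θ) = 0.046·441.9·0.56928/0.15135 = 76.467 rad/s.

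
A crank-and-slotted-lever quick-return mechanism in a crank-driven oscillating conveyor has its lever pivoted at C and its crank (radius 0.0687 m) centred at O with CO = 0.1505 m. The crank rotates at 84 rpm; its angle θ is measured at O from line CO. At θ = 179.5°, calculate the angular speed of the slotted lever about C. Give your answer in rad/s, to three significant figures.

ω = 8.796 rad/s (from 84 rpm).
Crank pin A relative to C: A = (d + r cosθ, r sinθ); lever angle φ = atan2(r sinθ, d + r cosθ).
Differentiating tanφ: φ̇ = rω(d cosθ + r)/(d² + r² + 2dr cosθ).
d² + r² + 2dr cosθ = |CA|² = 0.00669203 m²;  d cosθ + r = -0.081794 m.
|ω_lever| = |0.0687·8.796·-0.081794| / 0.00669203 = 7.3863 rad/s.

7.39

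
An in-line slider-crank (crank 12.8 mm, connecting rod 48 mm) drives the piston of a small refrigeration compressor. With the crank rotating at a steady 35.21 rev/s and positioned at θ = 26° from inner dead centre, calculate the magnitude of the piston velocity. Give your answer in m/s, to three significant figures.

ω = 2π·35.2 = 221.2 rad/s
For an in-line slider-crank, x = r cosθ + √(L² − r² sin²θ), so v = −rω sinθ·[1 + r cosθ/√(L² − r² sin²θ)].
With r = 0.0128 m, L = 0.048 m, θ = 26°: √(L² − r² sin²θ) = 0.047671 m.
v = −0.0128·221.2·0.43837·[1 + 0.0128·0.89879/0.047671] = -1.5409 m/s.
|v| = 1.5409 m/s.

1.54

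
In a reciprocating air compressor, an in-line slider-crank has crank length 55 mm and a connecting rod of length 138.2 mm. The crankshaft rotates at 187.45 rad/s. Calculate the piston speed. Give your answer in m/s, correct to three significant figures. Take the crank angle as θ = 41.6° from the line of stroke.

ω = 187.4 rad/s
For an in-line slider-crank, x = r cosθ + √(L² − r² sin²θ), so v = −rω sinθ·[1 + r cosθ/√(L² − r² sin²θ)].
With r = 0.055 m, L = 0.1382 m, θ = 41.6°: √(L² − r² sin²θ) = 0.13329 m.
v = −0.055·187.4·0.66393·[1 + 0.055·0.74780/0.13329] = -8.9571 m/s.
|v| = 8.9571 m/s.

8.96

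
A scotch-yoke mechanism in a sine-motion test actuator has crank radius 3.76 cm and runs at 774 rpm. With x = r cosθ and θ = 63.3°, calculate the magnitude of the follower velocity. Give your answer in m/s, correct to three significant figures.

ω = 81.05 rad/s (from 774 rpm).
x = r cosθ ⇒ ẋ = −rω sinθ.
|v| = rω|sinθ| = 0.0376·81.05·|sin 63.3°| = 2.7226 m/s.

2.72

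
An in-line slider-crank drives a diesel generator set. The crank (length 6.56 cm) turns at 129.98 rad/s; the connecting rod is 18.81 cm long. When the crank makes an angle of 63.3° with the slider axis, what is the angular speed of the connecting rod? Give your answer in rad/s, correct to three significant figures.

ω = 130 rad/s
The rod makes angle φ with the slider axis where L sinφ = r sinθ; differentiating, L cosφ·φ̇ = r ω cosθ.
L cosφ = √(L² − r² sin²θ) = 0.17874 m.
|ω_rod| = r ω |cosθ| / √(L² − r² sin²θ) = 0.0656·130·0.44932/0.17874 = 21.435 rad/s.

21.4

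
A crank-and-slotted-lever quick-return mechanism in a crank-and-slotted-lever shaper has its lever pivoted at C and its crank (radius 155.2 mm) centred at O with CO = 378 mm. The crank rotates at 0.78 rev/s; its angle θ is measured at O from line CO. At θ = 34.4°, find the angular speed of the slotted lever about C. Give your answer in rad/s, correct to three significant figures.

1.35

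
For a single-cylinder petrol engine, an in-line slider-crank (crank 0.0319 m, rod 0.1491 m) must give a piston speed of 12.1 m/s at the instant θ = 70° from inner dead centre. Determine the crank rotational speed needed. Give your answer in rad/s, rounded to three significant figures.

376

For an in-line slider-crank, |v_piston| = rω|sinθ|·[1 + r cosθ/√(L² − r² sin²θ)].
With r = 0.0319 m, L = 0.1491 m, θ = 70°: the bracketed kinematic factor |dx/dθ| = 0.032215 m.
ω = v/|dx/dθ| = 12.1/0.032215 = 375.6 rad/s.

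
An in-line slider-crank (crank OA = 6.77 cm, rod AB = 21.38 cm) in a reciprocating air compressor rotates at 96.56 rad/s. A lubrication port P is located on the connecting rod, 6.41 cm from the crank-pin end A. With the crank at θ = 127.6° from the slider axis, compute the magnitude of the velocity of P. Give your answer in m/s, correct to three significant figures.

5.61

ω = 96.56 rad/s.  Crank-pin speed |V_A| = rω = 6.5371 m/s, perpendicular to OA.
Rod angle: sinφ = −(r/L) sinθ ⇒ φ = -14.530°; ω_rod = −rω cosθ/√(L²−r²sin²θ) = +19.272 rad/s.
V_P = V_A + ω_rod × AP, with AP = 0.0641 m along the rod.
Components: V_Px = −rω sinθ − a·ω_rod·sinφ = -4.8694 m/s;  V_Py = rω cosθ + a·ω_rod·cosφ = -2.7928 m/s.
|V_P| = √(V_Px² + V_Py²) = 5.6134 m/s.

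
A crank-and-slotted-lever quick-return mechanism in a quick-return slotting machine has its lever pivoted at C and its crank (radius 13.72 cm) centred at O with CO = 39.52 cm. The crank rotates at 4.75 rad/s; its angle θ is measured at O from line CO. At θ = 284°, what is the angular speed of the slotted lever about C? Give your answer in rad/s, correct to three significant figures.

ω = 4.75 rad/s
Crank pin A relative to C: A = (d + r cosθ, r sinθ); lever angle φ = atan2(r sinθ, d + r cosθ).
Differentiating tanφ: φ̇ = rω(d cosθ + r)/(d² + r² + 2dr cosθ).
d² + r² + 2dr cosθ = |CA|² = 0.201242 m²;  d cosθ + r = +0.23281 m.
|ω_lever| = |0.1372·4.75·+0.23281| / 0.201242 = 0.75392 rad/s.

0.754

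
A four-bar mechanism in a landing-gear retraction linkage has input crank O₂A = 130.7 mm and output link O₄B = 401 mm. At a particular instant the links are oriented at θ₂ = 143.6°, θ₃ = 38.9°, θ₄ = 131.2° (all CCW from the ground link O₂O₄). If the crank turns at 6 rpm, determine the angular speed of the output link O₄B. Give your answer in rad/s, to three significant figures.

ω₂ = 0.6283 rad/s (from 6 rpm).
Differentiating the loop-closure r₂e^{iθ₂}+r₃e^{iθ₃}=r₁+r₄e^{iθ₄} gives r₂ω₂e^{iθ₂}+r₃ω₃e^{iθ₃}=r₄ω₄e^{iθ₄}.
Eliminating the other unknown: ω₄ = r₂ω₂ sin(θ₂−θ₃) / [r₄ sin(θ₄−θ₃)].
Numerator sine = +0.96727; denominator sine = +0.99919.
Result = 0.1307·0.6283·(+0.96727) / (0.401·(+0.99919)) = +0.19825 rad/s; magnitude 0.19825 rad/s.

0.198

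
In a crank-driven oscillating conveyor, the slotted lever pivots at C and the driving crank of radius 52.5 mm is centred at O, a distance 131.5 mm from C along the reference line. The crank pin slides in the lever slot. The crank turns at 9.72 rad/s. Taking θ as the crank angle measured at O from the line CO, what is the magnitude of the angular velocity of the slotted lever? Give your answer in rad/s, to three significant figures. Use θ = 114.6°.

ω = 9.72 rad/s
Crank pin A relative to C: A = (d + r cosθ, r sinθ); lever angle φ = atan2(r sinθ, d + r cosθ).
Differentiating tanφ: φ̇ = rω(d cosθ + r)/(d² + r² + 2dr cosθ).
d² + r² + 2dr cosθ = |CA|² = 0.0143007 m²;  d cosθ + r = -0.0022409 m.
|ω_lever| = |0.0525·9.72·-0.0022409| / 0.0143007 = 0.079964 rad/s.

0.0800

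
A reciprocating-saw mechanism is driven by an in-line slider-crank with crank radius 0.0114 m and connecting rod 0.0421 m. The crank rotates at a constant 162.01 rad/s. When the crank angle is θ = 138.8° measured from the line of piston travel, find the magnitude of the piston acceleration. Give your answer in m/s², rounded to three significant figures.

213

ω = 162 rad/s
x(θ) = r cosθ + √(L² − r² sin²θ); with ω constant, a = ω²·d²x/dθ².
d²x/dθ² = −r cosθ − r²(cos2θ)/√u − r⁴ sin²2θ/(4u^{3/2}),  u = L² − r² sin²θ = 0.00171602 m².
Substituting r = 0.0114 m, L = 0.0421 m, θ = 138.8°: d²x/dθ² = +0.0081043 m.
a = ω²·d²x/dθ² = (162)²·(+0.0081043) = +212.71 m/s²;  |a| = 212.71 m/s².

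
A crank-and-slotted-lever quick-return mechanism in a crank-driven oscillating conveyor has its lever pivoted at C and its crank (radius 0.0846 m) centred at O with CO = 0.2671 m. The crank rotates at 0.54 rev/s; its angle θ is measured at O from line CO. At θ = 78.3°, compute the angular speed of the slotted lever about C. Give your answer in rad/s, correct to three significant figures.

ω = 3.393 rad/s (from 0.54 rev/s).
Crank pin A relative to C: A = (d + r cosθ, r sinθ); lever angle φ = atan2(r sinθ, d + r cosθ).
Differentiating tanφ: φ̇ = rω(d cosθ + r)/(d² + r² + 2dr cosθ).
d² + r² + 2dr cosθ = |CA|² = 0.0876642 m²;  d cosθ + r = +0.13876 m.
|ω_lever| = |0.0846·3.393·+0.13876| / 0.0876642 = 0.45436 rad/s.

0.454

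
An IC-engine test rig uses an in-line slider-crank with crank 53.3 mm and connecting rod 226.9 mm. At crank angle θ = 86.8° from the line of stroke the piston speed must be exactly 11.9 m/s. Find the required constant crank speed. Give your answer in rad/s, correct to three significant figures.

221

For an in-line slider-crank, |v_piston| = rω|sinθ|·[1 + r cosθ/√(L² − r² sin²θ)].
With r = 0.0533 m, L = 0.2269 m, θ = 86.8°: the bracketed kinematic factor |dx/dθ| = 0.053935 m.
ω = v/|dx/dθ| = 11.9/0.053935 = 220.64 rad/s.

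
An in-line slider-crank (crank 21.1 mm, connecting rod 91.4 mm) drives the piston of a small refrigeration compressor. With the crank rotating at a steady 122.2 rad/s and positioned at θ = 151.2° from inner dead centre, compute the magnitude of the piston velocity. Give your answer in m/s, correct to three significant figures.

ω = 122.2 rad/s
For an in-line slider-crank, x = r cosθ + √(L² − r² sin²θ), so v = −rω sinθ·[1 + r cosθ/√(L² − r² sin²θ)].
With r = 0.0211 m, L = 0.0914 m, θ = 151.2°: √(L² − r² sin²θ) = 0.090833 m.
v = −0.0211·122.2·0.48175·[1 + 0.0211·-0.87631/0.090833] = -0.98931 m/s.
|v| = 0.98931 m/s.

0.989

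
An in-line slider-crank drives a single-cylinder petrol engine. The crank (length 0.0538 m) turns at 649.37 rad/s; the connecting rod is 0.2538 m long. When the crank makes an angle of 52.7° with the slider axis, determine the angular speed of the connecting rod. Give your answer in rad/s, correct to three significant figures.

ω = 649.4 rad/s
The rod makes angle φ with the slider axis where L sinφ = r sinθ; differentiating, L cosφ·φ̇ = r ω cosθ.
L cosφ = √(L² − r² sin²θ) = 0.25017 m.
|ω_rod| = r ω |cosθ| / √(L² − r² sin²θ) = 0.0538·649.4·0.60599/0.25017 = 84.627 rad/s.

84.6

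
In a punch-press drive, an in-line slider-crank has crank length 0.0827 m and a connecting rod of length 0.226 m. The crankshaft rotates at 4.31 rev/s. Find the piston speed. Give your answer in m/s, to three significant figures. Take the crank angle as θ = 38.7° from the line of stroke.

ω = 2π·4.31 = 27.08 rad/s
For an in-line slider-crank, x = r cosθ + √(L² − r² sin²θ), so v = −rω sinθ·[1 + r cosθ/√(L² − r² sin²θ)].
With r = 0.0827 m, L = 0.226 m, θ = 38.7°: √(L² − r² sin²θ) = 0.22001 m.
v = −0.0827·27.08·0.62524·[1 + 0.0827·0.78043/0.22001] = -1.8111 m/s.
|v| = 1.8111 m/s.

1.81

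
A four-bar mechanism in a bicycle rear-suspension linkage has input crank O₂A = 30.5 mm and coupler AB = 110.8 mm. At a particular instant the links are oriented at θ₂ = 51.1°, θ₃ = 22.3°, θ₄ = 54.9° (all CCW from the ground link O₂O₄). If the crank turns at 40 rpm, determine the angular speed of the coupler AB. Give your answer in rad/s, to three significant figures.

0.142

ω₂ = 4.189 rad/s (from 40 rpm).
Differentiating the loop-closure r₂e^{iθ₂}+r₃e^{iθ₃}=r₁+r₄e^{iθ₄} gives r₂ω₂e^{iθ₂}+r₃ω₃e^{iθ₃}=r₄ω₄e^{iθ₄}.
Eliminating the other unknown: ω₃ = r₂ω₂ sin(θ₄−θ₂) / [r₃ sin(θ₃−θ₄)].
Numerator sine = +0.06627; denominator sine = -0.53877.
Result = 0.0305·4.189·(+0.06627) / (0.1108·(-0.53877)) = -0.14184 rad/s; magnitude 0.14184 rad/s.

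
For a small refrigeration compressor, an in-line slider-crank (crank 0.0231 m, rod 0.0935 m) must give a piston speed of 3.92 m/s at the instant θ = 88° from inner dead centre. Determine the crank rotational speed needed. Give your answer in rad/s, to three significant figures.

For an in-line slider-crank, |v_piston| = rω|sinθ|·[1 + r cosθ/√(L² − r² sin²θ)].
With r = 0.0231 m, L = 0.0935 m, θ = 88°: the bracketed kinematic factor |dx/dθ| = 0.023291 m.
ω = v/|dx/dθ| = 3.92/0.023291 = 168.3 rad/s.

168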